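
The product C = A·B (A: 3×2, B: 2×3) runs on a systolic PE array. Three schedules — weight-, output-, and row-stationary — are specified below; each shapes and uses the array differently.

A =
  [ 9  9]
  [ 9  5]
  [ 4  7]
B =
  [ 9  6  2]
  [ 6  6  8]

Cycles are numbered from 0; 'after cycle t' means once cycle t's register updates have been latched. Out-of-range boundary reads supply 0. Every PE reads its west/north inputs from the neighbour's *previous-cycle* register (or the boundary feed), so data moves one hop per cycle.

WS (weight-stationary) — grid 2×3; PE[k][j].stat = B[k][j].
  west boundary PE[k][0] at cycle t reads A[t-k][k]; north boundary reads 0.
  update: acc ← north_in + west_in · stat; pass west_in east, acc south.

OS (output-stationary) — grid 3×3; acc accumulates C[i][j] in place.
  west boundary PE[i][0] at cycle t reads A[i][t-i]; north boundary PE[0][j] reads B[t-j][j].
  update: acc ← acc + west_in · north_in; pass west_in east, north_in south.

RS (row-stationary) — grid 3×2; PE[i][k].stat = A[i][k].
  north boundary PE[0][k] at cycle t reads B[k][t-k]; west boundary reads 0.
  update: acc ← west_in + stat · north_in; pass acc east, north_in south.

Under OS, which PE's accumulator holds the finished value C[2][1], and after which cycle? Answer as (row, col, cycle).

Under OS, C[2][1] lands at PE[2][1]:
  cycle 0: PE[2][1] → acc 0, east 0, south 0
  cycle 1: PE[2][1] → acc 0, east 0, south 0
  cycle 2: PE[2][1] → acc 0, east 0, south 0
  cycle 3: PE[2][1] → acc 24, east 4, south 6
  cycle 4: PE[2][1] → acc 66, east 7, south 6

(row, col, cycle) = (2, 1, 4)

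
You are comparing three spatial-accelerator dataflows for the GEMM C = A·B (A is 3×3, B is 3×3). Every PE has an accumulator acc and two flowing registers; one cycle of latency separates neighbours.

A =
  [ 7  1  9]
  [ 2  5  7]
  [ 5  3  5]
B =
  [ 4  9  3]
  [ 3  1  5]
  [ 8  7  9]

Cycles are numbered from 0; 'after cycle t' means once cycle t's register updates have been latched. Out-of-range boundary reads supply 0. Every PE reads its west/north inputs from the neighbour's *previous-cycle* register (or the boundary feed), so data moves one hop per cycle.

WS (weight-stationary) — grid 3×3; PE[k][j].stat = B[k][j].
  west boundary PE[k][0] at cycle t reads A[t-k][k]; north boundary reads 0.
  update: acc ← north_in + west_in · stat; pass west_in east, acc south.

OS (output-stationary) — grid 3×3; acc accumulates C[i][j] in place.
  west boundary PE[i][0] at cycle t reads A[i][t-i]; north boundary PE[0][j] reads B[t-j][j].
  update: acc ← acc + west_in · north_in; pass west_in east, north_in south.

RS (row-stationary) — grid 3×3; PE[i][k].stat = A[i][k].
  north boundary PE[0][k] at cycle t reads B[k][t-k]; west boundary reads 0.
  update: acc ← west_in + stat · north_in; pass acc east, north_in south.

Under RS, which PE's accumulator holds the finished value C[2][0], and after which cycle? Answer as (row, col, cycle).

(row, col, cycle) = (2, 2, 4)

RS — PE[2][2] is where C[2][0] collects:
  t=0 PE[2][2]: acc=0 h=0 v=0
  t=1 PE[2][2]: acc=0 h=0 v=0
  t=2 PE[2][2]: acc=0 h=0 v=0
  t=3 PE[2][2]: acc=0 h=0 v=0
  t=4 PE[2][2]: acc=69 h=69 v=8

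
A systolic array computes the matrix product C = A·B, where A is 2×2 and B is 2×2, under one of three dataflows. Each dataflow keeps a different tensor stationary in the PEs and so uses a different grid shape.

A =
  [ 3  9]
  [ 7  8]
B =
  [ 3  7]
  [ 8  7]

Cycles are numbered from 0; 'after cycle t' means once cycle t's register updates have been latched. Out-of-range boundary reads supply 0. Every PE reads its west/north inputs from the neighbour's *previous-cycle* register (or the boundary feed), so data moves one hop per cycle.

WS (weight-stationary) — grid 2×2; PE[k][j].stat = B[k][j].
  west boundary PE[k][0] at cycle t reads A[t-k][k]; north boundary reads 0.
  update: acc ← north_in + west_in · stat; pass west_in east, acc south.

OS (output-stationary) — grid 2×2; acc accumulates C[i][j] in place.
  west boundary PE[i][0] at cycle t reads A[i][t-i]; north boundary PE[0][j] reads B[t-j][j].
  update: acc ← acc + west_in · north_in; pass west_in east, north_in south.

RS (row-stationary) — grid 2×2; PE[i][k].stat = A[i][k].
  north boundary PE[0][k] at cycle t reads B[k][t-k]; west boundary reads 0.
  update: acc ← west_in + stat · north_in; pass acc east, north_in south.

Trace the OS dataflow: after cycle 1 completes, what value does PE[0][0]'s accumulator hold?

Tracing OS — 2×2 array, target PE[0][0]:
  step 0 · PE0,0: acc=9; fwd→3 fwd↓3
  step 1 · PE0,0: acc=81; fwd→9 fwd↓8

PE[0][0].acc = 81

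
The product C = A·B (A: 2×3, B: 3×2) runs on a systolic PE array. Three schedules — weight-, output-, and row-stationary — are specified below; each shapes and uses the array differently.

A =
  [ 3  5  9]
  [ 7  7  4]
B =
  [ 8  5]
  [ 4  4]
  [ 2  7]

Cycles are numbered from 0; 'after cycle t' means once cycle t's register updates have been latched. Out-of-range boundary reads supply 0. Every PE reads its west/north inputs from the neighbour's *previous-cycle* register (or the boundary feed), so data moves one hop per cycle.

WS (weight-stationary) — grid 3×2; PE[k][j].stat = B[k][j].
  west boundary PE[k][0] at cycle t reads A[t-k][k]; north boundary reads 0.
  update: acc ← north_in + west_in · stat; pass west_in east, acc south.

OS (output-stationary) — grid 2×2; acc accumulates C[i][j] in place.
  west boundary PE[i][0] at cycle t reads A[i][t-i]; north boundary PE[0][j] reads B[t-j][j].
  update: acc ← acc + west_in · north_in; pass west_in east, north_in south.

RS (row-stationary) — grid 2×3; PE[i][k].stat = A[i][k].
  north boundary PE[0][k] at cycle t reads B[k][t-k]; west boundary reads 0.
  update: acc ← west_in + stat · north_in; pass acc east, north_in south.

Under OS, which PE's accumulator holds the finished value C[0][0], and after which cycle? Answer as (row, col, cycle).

Under OS, C[0][0] lands at PE[0][0]:
  0: (0,0).acc=24  regs=<3,8>
  1: (0,0).acc=44  regs=<5,4>
  2: (0,0).acc=62  regs=<9,2>

(row, col, cycle) = (0, 0, 2)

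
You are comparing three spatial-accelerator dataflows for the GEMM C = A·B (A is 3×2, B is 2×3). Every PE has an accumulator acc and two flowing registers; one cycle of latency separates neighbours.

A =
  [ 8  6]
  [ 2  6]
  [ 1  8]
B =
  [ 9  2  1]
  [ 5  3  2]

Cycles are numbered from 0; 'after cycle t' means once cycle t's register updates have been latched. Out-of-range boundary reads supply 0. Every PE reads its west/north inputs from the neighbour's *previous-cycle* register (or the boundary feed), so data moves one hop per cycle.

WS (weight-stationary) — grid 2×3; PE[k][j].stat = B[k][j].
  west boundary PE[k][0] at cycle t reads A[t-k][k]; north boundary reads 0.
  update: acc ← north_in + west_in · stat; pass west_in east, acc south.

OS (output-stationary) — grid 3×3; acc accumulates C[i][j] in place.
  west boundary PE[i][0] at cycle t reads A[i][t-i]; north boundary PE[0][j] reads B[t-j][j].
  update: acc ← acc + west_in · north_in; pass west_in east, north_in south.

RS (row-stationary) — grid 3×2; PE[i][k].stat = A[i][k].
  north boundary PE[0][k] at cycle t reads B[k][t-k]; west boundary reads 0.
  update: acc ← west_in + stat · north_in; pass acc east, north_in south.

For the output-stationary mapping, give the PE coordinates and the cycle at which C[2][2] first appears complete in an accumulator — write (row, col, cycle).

(row, col, cycle) = (2, 2, 5)

OS: C[2][2] accumulates in PE[2][2]:
  [0] (2,2) acc=0 (h:0 v:0)
  [1] (2,2) acc=0 (h:0 v:0)
  [2] (2,2) acc=0 (h:0 v:0)
  [3] (2,2) acc=0 (h:0 v:0)
  [4] (2,2) acc=1 (h:1 v:1)
  [5] (2,2) acc=17 (h:8 v:2)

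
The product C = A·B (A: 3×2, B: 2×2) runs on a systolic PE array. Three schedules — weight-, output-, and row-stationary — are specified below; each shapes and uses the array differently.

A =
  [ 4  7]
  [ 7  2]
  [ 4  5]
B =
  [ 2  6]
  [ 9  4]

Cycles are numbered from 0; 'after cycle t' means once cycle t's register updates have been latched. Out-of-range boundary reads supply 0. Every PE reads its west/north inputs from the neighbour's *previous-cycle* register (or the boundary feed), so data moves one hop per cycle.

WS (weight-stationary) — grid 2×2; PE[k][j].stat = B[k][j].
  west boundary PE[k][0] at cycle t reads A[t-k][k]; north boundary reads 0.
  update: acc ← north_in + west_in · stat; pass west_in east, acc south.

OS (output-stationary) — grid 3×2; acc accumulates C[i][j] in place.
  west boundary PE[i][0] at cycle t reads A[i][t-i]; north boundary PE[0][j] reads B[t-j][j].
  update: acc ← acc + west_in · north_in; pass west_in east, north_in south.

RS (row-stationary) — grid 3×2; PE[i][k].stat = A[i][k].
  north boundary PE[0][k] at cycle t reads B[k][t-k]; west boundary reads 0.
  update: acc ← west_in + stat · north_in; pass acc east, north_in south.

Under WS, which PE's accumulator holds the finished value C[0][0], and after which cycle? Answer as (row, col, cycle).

(row, col, cycle) = (1, 0, 1)

Under WS, C[0][0] lands at PE[1][0]:
  [0] (1,0) acc=0 (h:0 v:0)
  [1] (1,0) acc=71 (h:7 v:71)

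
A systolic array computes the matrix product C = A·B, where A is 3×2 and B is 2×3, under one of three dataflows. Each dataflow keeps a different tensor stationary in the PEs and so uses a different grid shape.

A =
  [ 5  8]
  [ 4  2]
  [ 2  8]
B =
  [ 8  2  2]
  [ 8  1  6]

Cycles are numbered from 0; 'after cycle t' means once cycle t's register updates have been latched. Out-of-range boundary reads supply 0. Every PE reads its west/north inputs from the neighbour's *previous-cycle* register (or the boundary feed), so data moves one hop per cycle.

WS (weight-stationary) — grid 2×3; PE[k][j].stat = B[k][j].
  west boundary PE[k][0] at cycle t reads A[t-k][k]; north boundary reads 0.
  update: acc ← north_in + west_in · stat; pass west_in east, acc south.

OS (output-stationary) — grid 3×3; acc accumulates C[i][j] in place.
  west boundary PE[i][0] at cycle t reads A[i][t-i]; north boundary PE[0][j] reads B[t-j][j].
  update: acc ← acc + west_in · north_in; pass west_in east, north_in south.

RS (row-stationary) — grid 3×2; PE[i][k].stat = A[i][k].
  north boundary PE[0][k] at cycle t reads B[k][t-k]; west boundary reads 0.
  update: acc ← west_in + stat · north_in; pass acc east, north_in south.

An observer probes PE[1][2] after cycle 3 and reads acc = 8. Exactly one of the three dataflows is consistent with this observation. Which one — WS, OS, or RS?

Under WS (2×3), PE[1][2]:
  c0 r1c2: 0 / 0 / 0
  c1 r1c2: 0 / 0 / 0
  c2 r1c2: 0 / 0 / 0
  c3 r1c2: 58 / 8 / 58
Under OS (3×3), PE[1][2]:
  c0 r1c2: 0 / 0 / 0
  c1 r1c2: 0 / 0 / 0
  c2 r1c2: 0 / 0 / 0
  c3 r1c2: 8 / 4 / 2
— RS: 3×2 array has no PE[1][2].

dataflow = OS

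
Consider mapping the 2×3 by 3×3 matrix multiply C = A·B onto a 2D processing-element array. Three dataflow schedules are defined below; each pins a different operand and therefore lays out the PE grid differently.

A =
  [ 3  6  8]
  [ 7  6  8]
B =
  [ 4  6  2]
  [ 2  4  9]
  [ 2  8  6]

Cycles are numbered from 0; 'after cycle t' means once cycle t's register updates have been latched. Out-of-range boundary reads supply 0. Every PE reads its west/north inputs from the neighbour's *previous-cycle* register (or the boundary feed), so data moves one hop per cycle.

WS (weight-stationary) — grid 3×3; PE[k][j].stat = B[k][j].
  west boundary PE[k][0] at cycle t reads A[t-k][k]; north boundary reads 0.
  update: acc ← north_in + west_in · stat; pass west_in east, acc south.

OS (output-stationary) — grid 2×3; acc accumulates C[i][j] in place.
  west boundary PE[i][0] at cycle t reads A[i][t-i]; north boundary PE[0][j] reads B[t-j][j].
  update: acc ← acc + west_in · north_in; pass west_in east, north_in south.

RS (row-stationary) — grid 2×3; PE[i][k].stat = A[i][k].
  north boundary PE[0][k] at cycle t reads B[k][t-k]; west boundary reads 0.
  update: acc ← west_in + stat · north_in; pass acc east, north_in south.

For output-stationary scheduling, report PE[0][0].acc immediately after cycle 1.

PE[0][0].acc = 24

Tracing OS — 2×3 array, target PE[0][0]:
  step 0 · PE0,0: acc=12; fwd→3 fwd↓4
  step 1 · PE0,0: acc=24; fwd→6 fwd↓2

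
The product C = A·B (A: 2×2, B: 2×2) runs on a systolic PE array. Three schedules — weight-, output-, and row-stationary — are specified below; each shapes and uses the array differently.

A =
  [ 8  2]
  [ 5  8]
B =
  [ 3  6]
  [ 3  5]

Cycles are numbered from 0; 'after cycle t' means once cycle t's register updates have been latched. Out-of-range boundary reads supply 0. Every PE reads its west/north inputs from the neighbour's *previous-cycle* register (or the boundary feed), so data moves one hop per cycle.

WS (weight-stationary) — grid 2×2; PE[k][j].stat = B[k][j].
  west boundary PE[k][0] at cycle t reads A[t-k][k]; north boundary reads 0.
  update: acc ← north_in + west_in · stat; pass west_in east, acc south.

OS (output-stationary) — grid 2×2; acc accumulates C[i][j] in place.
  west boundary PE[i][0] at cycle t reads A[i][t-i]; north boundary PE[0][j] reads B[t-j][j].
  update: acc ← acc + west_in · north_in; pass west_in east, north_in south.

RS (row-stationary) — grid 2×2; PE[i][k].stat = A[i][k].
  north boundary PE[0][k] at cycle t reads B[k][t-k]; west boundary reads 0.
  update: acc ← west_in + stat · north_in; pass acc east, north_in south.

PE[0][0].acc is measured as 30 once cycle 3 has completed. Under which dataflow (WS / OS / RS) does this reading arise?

dataflow = OS

WS (2×2 grid), PE[0][0]:
  step 0 · PE0,0: acc=24; fwd→8 fwd↓24
  step 1 · PE0,0: acc=15; fwd→5 fwd↓15
  step 2 · PE0,0: acc=0; fwd→0 fwd↓0
  step 3 · PE0,0: acc=0; fwd→0 fwd↓0
OS (2×2 grid), PE[0][0]:
  step 0 · PE0,0: acc=24; fwd→8 fwd↓3
  step 1 · PE0,0: acc=30; fwd→2 fwd↓3
  step 2 · PE0,0: acc=30; fwd→0 fwd↓0
  step 3 · PE0,0: acc=30; fwd→0 fwd↓0
RS (2×2 grid), PE[0][0]:
  step 0 · PE0,0: acc=24; fwd→24 fwd↓3
  step 1 · PE0,0: acc=48; fwd→48 fwd↓6
  step 2 · PE0,0: acc=0; fwd→0 fwd↓0
  step 3 · PE0,0: acc=0; fwd→0 fwd↓0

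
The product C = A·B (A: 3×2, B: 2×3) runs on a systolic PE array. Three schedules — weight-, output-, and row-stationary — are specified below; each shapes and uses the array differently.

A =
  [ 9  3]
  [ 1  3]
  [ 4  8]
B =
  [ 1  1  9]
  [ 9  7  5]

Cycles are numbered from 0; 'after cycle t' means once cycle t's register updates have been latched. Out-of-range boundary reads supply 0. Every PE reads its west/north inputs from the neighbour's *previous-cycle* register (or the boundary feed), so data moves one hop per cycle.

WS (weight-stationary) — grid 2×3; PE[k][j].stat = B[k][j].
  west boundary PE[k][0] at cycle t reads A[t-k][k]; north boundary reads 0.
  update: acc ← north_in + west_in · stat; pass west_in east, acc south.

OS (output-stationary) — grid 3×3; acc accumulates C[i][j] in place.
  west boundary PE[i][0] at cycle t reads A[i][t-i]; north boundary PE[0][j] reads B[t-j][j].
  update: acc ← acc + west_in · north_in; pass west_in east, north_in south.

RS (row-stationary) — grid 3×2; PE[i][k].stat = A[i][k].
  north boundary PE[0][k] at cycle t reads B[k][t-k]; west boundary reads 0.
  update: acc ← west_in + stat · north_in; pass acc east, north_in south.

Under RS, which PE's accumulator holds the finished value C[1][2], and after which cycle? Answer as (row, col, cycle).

(row, col, cycle) = (1, 1, 4)

Under RS, C[1][2] lands at PE[1][1]:
  cycle 0: PE[1][1] → acc 0, east 0, south 0
  cycle 1: PE[1][1] → acc 0, east 0, south 0
  cycle 2: PE[1][1] → acc 28, east 28, south 9
  cycle 3: PE[1][1] → acc 22, east 22, south 7
  cycle 4: PE[1][1] → acc 24, east 24, south 5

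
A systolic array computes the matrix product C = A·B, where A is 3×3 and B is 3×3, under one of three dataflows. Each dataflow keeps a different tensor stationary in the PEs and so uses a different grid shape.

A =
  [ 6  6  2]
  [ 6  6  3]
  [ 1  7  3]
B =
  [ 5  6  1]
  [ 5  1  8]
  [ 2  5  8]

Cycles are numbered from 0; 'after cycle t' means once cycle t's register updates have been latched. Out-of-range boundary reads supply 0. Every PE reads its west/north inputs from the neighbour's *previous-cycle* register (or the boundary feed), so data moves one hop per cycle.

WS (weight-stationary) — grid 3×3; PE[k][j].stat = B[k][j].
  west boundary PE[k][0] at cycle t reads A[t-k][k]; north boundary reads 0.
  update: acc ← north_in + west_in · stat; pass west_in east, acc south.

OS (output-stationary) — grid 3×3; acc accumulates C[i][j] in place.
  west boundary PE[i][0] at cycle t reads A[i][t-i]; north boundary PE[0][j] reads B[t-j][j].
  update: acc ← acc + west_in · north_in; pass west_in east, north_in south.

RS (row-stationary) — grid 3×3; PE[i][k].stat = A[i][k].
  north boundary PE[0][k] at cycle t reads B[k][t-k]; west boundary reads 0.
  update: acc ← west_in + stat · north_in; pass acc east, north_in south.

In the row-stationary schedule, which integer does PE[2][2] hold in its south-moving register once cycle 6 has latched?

register = 8

RS (3×3). Following PE[2][2] plus its west/north inputs:
  cycle 0: PE[1][2] → acc 0, east 0, south 0
  cycle 0: PE[2][1] → acc 0, east 0, south 0
  cycle 0: PE[2][2] → acc 0, east 0, south 0
  cycle 1: PE[1][2] → acc 0, east 0, south 0
  cycle 1: PE[2][1] → acc 0, east 0, south 0
  cycle 1: PE[2][2] → acc 0, east 0, south 0
  cycle 2: PE[1][2] → acc 0, east 0, south 0
  cycle 2: PE[2][1] → acc 0, east 0, south 0
  cycle 2: PE[2][2] → acc 0, east 0, south 0
  cycle 3: PE[1][2] → acc 66, east 66, south 2
  cycle 3: PE[2][1] → acc 40, east 40, south 5
  cycle 3: PE[2][2] → acc 0, east 0, south 0
  cycle 4: PE[1][2] → acc 57, east 57, south 5
  cycle 4: PE[2][1] → acc 13, east 13, south 1
  cycle 4: PE[2][2] → acc 46, east 46, south 2
  cycle 5: PE[1][2] → acc 78, east 78, south 8
  cycle 5: PE[2][1] → acc 57, east 57, south 8
  cycle 5: PE[2][2] → acc 28, east 28, south 5
  cycle 6: PE[1][2] → acc 0, east 0, south 0
  cycle 6: PE[2][1] → acc 0, east 0, south 0
  cycle 6: PE[2][2] → acc 81, east 81, south 8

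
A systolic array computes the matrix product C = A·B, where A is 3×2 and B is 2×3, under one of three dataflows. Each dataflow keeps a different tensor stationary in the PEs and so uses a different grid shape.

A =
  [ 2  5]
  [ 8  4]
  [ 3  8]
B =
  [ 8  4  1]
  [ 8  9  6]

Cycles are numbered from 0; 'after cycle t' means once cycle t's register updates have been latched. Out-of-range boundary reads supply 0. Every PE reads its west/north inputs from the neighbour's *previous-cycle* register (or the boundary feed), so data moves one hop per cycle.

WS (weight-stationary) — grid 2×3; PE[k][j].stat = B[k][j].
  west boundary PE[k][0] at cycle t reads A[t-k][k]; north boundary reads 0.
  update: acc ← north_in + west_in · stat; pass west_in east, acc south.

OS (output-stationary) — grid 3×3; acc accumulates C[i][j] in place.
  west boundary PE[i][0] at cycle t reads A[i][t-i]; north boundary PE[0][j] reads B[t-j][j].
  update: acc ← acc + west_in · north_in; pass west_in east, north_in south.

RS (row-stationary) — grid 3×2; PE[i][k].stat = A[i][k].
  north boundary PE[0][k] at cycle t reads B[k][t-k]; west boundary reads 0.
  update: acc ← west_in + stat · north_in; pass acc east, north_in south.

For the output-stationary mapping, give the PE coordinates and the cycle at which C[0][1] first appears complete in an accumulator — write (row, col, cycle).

(row, col, cycle) = (0, 1, 2)

OS: C[0][1] accumulates in PE[0][1]:
  c0 r0c1: 0 / 0 / 0
  c1 r0c1: 8 / 2 / 4
  c2 r0c1: 53 / 5 / 9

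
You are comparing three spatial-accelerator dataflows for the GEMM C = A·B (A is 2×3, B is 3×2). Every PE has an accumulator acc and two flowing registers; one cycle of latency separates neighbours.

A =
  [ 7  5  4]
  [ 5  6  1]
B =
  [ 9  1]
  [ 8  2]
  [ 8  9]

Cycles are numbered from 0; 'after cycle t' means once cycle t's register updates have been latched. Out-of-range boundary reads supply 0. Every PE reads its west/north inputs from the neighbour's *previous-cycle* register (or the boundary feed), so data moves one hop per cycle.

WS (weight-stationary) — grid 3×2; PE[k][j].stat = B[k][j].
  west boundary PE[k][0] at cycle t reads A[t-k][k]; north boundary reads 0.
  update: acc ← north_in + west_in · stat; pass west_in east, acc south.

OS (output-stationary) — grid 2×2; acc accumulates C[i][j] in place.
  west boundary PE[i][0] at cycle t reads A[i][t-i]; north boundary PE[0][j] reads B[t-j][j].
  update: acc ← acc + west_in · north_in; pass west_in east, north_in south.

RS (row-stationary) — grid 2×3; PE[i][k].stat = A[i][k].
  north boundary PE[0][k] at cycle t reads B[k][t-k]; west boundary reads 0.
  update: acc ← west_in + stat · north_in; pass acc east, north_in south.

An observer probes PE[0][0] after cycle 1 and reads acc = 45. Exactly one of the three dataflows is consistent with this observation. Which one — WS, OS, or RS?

dataflow = WS

Under WS (3×2), PE[0][0]:
  step 0 · PE0,0: acc=63; fwd→7 fwd↓63
  step 1 · PE0,0: acc=45; fwd→5 fwd↓45
Under OS (2×2), PE[0][0]:
  step 0 · PE0,0: acc=63; fwd→7 fwd↓9
  step 1 · PE0,0: acc=103; fwd→5 fwd↓8
Under RS (2×3), PE[0][0]:
  step 0 · PE0,0: acc=63; fwd→63 fwd↓9
  step 1 · PE0,0: acc=7; fwd→7 fwd↓1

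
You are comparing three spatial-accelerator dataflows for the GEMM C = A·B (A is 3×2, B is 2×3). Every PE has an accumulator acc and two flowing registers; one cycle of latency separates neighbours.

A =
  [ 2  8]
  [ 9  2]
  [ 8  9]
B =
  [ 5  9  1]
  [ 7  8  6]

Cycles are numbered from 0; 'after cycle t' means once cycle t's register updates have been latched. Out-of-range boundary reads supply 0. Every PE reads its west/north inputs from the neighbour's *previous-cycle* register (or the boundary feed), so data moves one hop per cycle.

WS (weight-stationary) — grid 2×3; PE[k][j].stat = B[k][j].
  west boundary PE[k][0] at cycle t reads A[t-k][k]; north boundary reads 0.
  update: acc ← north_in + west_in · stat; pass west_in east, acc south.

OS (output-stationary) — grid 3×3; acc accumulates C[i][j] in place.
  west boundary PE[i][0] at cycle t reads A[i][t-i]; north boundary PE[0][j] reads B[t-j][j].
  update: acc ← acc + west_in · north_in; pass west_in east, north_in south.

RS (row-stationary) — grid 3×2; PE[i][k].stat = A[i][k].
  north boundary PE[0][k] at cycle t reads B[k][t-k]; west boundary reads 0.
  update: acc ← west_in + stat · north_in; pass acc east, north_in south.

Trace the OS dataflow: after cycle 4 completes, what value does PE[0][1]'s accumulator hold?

OS 3×3: PE[0][1] cycle-by-cycle (with neighbour feeds):
  cycle 0: PE[0][0] → acc 10, east 2, south 5
  cycle 0: PE[0][1] → acc 0, east 0, south 0
  cycle 1: PE[0][0] → acc 66, east 8, south 7
  cycle 1: PE[0][1] → acc 18, east 2, south 9
  cycle 2: PE[0][0] → acc 66, east 0, south 0
  cycle 2: PE[0][1] → acc 82, east 8, south 8
  cycle 3: PE[0][0] → acc 66, east 0, south 0
  cycle 3: PE[0][1] → acc 82, east 0, south 0
  cycle 4: PE[0][0] → acc 66, east 0, south 0
  cycle 4: PE[0][1] → acc 82, east 0, south 0

PE[0][1].acc = 82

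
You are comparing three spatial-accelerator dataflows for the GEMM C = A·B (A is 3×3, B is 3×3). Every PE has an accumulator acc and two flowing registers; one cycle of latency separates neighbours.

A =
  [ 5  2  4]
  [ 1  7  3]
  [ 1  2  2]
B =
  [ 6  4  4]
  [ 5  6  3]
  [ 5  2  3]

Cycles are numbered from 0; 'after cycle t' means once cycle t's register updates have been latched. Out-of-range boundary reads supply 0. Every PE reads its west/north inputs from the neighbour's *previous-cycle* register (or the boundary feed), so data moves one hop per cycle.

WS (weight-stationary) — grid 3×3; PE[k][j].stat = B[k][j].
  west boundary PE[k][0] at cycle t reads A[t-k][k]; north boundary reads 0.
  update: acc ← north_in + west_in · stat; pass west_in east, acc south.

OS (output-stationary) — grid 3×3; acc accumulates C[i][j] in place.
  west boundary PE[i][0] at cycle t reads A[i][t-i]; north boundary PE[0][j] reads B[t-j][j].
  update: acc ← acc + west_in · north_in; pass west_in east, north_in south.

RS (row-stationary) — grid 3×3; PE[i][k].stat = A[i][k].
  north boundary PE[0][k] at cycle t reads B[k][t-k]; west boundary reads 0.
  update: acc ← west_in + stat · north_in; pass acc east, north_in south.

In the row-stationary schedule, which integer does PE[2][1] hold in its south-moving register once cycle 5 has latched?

RS on a 3×3 grid — tracing PE[2][1] and its feeders:
  [0] (1,1) acc=0 (h:0 v:0)
  [0] (2,0) acc=0 (h:0 v:0)
  [0] (2,1) acc=0 (h:0 v:0)
  [1] (1,1) acc=0 (h:0 v:0)
  [1] (2,0) acc=0 (h:0 v:0)
  [1] (2,1) acc=0 (h:0 v:0)
  [2] (1,1) acc=41 (h:41 v:5)
  [2] (2,0) acc=6 (h:6 v:6)
  [2] (2,1) acc=0 (h:0 v:0)
  [3] (1,1) acc=46 (h:46 v:6)
  [3] (2,0) acc=4 (h:4 v:4)
  [3] (2,1) acc=16 (h:16 v:5)
  [4] (1,1) acc=25 (h:25 v:3)
  [4] (2,0) acc=4 (h:4 v:4)
  [4] (2,1) acc=16 (h:16 v:6)
  [5] (1,1) acc=0 (h:0 v:0)
  [5] (2,0) acc=0 (h:0 v:0)
  [5] (2,1) acc=10 (h:10 v:3)

register = 3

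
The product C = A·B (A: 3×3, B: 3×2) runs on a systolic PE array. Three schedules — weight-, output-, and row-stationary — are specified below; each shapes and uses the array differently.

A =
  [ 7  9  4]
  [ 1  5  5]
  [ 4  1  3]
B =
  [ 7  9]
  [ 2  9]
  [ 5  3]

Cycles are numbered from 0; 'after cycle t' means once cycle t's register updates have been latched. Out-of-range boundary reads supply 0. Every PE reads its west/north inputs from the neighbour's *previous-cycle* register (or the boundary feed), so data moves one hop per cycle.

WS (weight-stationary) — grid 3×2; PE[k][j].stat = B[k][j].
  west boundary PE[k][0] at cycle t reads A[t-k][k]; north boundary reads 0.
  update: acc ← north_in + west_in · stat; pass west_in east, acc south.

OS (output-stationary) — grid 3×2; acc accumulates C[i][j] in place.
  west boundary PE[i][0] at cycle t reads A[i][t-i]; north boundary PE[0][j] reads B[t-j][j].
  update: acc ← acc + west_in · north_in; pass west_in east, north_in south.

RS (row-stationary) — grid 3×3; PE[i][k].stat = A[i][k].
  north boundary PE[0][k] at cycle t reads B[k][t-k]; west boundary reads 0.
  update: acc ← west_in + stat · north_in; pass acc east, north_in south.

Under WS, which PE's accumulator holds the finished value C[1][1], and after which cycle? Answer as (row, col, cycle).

(row, col, cycle) = (2, 1, 4)

WS — PE[2][1] is where C[1][1] collects:
  0: (2,1).acc=0  regs=<0,0>
  1: (2,1).acc=0  regs=<0,0>
  2: (2,1).acc=0  regs=<0,0>
  3: (2,1).acc=156  regs=<4,156>
  4: (2,1).acc=69  regs=<5,69>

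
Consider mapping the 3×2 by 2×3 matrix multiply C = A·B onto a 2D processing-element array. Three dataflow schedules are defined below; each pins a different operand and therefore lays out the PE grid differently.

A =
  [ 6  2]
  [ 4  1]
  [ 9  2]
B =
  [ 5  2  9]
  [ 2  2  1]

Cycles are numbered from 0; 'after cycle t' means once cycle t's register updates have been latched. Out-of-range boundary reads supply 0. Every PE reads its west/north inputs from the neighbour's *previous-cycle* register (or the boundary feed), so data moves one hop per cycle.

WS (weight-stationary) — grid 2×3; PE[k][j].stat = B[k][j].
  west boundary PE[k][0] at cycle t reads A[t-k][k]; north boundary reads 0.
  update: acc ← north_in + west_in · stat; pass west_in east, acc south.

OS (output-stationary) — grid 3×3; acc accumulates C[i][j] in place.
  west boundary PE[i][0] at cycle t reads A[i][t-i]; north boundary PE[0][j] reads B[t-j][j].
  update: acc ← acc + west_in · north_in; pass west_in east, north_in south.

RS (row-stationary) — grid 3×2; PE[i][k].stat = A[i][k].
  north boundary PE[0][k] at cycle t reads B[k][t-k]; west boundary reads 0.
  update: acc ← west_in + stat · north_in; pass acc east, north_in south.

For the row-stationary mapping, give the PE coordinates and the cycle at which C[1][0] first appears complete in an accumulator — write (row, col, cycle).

RS — PE[1][1] is where C[1][0] collects:
  c0 r1c1: 0 / 0 / 0
  c1 r1c1: 0 / 0 / 0
  c2 r1c1: 22 / 22 / 2

(row, col, cycle) = (1, 1, 2)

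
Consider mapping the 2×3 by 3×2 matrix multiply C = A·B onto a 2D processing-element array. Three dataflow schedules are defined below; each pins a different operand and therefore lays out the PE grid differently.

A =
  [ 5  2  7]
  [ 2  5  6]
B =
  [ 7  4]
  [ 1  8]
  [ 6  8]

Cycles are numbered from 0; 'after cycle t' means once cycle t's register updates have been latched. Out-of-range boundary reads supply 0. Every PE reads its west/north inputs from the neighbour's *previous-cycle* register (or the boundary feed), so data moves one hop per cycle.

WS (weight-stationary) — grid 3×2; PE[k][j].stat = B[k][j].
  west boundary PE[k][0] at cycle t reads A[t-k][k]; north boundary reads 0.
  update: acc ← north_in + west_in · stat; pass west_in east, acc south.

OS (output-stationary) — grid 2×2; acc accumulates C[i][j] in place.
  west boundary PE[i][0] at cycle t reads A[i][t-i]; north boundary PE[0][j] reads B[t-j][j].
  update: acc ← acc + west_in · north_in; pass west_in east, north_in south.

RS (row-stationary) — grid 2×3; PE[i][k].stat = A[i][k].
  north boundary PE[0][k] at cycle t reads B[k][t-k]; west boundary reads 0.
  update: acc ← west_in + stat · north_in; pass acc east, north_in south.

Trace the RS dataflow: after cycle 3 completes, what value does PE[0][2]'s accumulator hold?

RS (2×3). Following PE[0][2] plus its west/north inputs:
  0: (0,1).acc=0  regs=<0,0>
  0: (0,2).acc=0  regs=<0,0>
  1: (0,1).acc=37  regs=<37,1>
  1: (0,2).acc=0  regs=<0,0>
  2: (0,1).acc=36  regs=<36,8>
  2: (0,2).acc=79  regs=<79,6>
  3: (0,1).acc=0  regs=<0,0>
  3: (0,2).acc=92  regs=<92,8>

PE[0][2].acc = 92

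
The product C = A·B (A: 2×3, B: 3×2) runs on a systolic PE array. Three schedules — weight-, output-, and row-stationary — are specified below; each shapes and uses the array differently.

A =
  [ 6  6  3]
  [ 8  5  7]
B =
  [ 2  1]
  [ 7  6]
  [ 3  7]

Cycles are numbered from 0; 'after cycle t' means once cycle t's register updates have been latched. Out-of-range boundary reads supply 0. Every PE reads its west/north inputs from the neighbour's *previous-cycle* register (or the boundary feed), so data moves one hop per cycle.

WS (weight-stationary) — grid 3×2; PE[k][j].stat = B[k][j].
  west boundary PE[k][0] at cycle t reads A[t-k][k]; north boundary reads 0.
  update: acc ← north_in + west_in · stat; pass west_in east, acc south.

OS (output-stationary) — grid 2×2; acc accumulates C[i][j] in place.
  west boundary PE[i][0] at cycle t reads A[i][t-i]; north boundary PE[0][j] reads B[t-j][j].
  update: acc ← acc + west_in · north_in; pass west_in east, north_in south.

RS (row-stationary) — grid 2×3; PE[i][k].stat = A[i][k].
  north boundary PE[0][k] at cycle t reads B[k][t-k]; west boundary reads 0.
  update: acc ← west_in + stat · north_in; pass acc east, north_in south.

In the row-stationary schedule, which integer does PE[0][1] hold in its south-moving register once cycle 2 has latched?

register = 6

Tracing RS — 2×3 array, target PE[0][1]:
  c0 r0c0: 12 / 12 / 2
  c0 r0c1: 0 / 0 / 0
  c1 r0c0: 6 / 6 / 1
  c1 r0c1: 54 / 54 / 7
  c2 r0c0: 0 / 0 / 0
  c2 r0c1: 42 / 42 / 6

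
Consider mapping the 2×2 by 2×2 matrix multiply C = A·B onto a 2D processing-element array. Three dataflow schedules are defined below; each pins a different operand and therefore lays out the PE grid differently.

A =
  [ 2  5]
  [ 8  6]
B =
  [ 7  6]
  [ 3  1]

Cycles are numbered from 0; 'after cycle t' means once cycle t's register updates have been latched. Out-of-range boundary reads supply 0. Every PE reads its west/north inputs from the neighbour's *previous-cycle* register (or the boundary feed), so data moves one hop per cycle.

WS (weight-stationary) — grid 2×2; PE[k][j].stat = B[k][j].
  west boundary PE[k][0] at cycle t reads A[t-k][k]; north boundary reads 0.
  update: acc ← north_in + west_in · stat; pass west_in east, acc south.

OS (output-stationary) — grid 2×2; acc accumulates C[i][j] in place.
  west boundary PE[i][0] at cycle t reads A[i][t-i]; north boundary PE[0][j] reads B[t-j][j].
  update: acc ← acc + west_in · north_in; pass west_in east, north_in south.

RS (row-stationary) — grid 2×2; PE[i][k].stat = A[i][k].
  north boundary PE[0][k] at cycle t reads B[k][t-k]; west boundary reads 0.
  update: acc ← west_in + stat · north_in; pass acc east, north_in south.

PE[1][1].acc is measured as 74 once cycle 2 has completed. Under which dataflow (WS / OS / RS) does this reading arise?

Under WS (2×2), PE[1][1]:
  @0  [1,1]  acc 0  |  →0  ↓0
  @1  [1,1]  acc 0  |  →0  ↓0
  @2  [1,1]  acc 17  |  →5  ↓17
Under OS (2×2), PE[1][1]:
  @0  [1,1]  acc 0  |  →0  ↓0
  @1  [1,1]  acc 0  |  →0  ↓0
  @2  [1,1]  acc 48  |  →8  ↓6
Under RS (2×2), PE[1][1]:
  @0  [1,1]  acc 0  |  →0  ↓0
  @1  [1,1]  acc 0  |  →0  ↓0
  @2  [1,1]  acc 74  |  →74  ↓3

dataflow = RS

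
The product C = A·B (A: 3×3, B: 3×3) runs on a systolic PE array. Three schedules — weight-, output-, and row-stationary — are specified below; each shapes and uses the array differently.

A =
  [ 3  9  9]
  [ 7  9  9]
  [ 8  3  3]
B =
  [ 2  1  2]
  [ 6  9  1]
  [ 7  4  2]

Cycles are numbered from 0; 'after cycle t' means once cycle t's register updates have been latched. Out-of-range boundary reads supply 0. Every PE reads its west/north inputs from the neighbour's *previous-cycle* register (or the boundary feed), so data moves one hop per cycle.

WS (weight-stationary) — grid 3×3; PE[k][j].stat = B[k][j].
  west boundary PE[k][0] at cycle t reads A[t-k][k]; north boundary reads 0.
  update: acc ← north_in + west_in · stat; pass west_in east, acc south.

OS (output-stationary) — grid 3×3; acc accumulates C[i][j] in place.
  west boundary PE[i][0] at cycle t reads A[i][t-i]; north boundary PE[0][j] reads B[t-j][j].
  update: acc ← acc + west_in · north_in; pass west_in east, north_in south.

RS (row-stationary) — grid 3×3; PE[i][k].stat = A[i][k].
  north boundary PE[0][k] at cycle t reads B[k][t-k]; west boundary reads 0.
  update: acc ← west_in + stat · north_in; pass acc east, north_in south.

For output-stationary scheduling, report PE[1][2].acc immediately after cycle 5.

OS (3×3). Following PE[1][2] plus its west/north inputs:
  0: (0,2).acc=0  regs=<0,0>
  0: (1,1).acc=0  regs=<0,0>
  0: (1,2).acc=0  regs=<0,0>
  1: (0,2).acc=0  regs=<0,0>
  1: (1,1).acc=0  regs=<0,0>
  1: (1,2).acc=0  regs=<0,0>
  2: (0,2).acc=6  regs=<3,2>
  2: (1,1).acc=7  regs=<7,1>
  2: (1,2).acc=0  regs=<0,0>
  3: (0,2).acc=15  regs=<9,1>
  3: (1,1).acc=88  regs=<9,9>
  3: (1,2).acc=14  regs=<7,2>
  4: (0,2).acc=33  regs=<9,2>
  4: (1,1).acc=124  regs=<9,4>
  4: (1,2).acc=23  regs=<9,1>
  5: (0,2).acc=33  regs=<0,0>
  5: (1,1).acc=124  regs=<0,0>
  5: (1,2).acc=41  regs=<9,2>

PE[1][2].acc = 41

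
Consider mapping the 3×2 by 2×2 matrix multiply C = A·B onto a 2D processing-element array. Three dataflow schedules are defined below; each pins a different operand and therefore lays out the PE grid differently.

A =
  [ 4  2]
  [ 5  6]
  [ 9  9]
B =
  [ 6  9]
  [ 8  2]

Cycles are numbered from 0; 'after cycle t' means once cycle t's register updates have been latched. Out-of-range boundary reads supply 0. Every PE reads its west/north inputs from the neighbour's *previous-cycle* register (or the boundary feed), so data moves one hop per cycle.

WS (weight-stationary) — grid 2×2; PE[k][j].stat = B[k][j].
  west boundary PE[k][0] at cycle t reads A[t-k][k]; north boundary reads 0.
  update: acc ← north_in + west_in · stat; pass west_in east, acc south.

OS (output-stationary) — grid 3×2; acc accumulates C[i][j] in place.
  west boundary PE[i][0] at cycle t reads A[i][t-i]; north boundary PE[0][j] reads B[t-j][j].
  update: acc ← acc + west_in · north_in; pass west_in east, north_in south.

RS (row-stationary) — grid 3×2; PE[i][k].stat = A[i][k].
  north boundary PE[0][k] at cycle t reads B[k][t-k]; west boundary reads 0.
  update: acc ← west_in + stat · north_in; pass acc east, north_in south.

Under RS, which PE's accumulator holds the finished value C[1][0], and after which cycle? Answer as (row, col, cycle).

RS: C[1][0] accumulates in PE[1][1]:
  after 0 — PE[1][1] acc=0, pass-E 0, pass-S 0
  after 1 — PE[1][1] acc=0, pass-E 0, pass-S 0
  after 2 — PE[1][1] acc=78, pass-E 78, pass-S 8

(row, col, cycle) = (1, 1, 2)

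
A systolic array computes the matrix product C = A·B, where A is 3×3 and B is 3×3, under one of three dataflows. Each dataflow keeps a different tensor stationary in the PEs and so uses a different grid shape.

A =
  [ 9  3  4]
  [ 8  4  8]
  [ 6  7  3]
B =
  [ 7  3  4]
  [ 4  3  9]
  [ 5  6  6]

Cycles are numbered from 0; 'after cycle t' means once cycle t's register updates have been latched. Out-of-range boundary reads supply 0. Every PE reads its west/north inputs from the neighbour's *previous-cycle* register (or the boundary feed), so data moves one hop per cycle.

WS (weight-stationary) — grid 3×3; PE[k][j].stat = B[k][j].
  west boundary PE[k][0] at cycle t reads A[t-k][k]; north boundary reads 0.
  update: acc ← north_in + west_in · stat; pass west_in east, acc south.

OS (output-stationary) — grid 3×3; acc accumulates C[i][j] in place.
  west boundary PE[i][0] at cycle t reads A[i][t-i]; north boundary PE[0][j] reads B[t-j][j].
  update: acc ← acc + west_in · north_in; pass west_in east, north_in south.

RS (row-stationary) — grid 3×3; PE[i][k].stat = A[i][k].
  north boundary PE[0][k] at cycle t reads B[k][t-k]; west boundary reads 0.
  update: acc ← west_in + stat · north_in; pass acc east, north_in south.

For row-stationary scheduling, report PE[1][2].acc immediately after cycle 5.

PE[1][2].acc = 116

RS (3×3). Following PE[1][2] plus its west/north inputs:
  @0  [0,2]  acc 0  |  →0  ↓0
  @0  [1,1]  acc 0  |  →0  ↓0
  @0  [1,2]  acc 0  |  →0  ↓0
  @1  [0,2]  acc 0  |  →0  ↓0
  @1  [1,1]  acc 0  |  →0  ↓0
  @1  [1,2]  acc 0  |  →0  ↓0
  @2  [0,2]  acc 95  |  →95  ↓5
  @2  [1,1]  acc 72  |  →72  ↓4
  @2  [1,2]  acc 0  |  →0  ↓0
  @3  [0,2]  acc 60  |  →60  ↓6
  @3  [1,1]  acc 36  |  →36  ↓3
  @3  [1,2]  acc 112  |  →112  ↓5
  @4  [0,2]  acc 87  |  →87  ↓6
  @4  [1,1]  acc 68  |  →68  ↓9
  @4  [1,2]  acc 84  |  →84  ↓6
  @5  [0,2]  acc 0  |  →0  ↓0
  @5  [1,1]  acc 0  |  →0  ↓0
  @5  [1,2]  acc 116  |  →116  ↓6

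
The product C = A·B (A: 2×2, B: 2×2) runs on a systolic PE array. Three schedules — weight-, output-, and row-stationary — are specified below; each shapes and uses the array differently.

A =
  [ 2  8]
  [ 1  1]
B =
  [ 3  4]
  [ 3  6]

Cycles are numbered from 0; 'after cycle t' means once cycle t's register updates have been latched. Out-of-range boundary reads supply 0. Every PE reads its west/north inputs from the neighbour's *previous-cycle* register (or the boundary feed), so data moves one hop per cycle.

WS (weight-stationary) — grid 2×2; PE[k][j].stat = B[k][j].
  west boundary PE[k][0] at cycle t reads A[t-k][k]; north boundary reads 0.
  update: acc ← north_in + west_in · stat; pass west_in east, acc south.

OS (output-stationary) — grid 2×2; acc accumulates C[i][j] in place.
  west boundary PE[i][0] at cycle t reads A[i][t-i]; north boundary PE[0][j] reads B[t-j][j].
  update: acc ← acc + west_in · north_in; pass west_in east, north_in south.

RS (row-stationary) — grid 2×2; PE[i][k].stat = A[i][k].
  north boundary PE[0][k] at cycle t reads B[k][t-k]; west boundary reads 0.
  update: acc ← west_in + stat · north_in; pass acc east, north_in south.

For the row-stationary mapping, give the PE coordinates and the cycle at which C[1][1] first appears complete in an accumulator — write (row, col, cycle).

Under RS, C[1][1] lands at PE[1][1]:
  c0 r1c1: 0 / 0 / 0
  c1 r1c1: 0 / 0 / 0
  c2 r1c1: 6 / 6 / 3
  c3 r1c1: 10 / 10 / 6

(row, col, cycle) = (1, 1, 3)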